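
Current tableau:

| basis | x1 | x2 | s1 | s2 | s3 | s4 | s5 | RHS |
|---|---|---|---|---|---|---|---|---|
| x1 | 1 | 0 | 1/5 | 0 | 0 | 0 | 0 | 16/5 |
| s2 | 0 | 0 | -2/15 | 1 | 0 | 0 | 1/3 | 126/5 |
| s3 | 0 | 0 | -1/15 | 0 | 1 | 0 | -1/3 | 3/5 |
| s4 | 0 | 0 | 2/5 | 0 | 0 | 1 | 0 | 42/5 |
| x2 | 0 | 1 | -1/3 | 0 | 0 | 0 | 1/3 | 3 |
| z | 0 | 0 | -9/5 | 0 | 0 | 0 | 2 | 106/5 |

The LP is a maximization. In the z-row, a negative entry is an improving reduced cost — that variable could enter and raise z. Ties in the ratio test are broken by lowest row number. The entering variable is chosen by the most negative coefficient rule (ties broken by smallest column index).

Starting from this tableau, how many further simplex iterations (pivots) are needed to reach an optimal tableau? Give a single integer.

1

pivot: s1 in, x1 out → z = 50
No improving column remains; optimal.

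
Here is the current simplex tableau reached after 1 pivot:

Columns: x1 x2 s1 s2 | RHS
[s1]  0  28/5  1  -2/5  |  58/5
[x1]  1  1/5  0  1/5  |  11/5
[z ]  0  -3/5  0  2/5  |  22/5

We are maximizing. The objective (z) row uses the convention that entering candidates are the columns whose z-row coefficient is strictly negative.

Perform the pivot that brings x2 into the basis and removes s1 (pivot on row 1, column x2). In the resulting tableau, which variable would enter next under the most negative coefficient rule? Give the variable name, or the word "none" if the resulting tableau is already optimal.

Pivot element 28/5. New z-row = old z-row − (-3/5)·(row 1/(28/5)).
Updated z-row coefficients: x1: 0, x2: 0, s1: 3/28, s2: 5/14.
No coefficient is strictly negative; the tableau after this pivot is optimal.

none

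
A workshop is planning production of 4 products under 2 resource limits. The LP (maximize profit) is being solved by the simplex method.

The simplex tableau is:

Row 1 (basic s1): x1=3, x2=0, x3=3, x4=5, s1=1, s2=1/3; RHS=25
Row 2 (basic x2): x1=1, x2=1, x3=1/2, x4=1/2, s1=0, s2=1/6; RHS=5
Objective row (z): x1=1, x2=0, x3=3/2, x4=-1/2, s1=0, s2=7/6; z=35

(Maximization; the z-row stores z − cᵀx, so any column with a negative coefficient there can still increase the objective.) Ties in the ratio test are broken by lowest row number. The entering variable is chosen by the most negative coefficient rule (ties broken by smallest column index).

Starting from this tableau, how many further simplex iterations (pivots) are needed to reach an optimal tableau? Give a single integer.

pivot: x4 in, s1 out → z = 75/2
No improving column remains; optimal.

1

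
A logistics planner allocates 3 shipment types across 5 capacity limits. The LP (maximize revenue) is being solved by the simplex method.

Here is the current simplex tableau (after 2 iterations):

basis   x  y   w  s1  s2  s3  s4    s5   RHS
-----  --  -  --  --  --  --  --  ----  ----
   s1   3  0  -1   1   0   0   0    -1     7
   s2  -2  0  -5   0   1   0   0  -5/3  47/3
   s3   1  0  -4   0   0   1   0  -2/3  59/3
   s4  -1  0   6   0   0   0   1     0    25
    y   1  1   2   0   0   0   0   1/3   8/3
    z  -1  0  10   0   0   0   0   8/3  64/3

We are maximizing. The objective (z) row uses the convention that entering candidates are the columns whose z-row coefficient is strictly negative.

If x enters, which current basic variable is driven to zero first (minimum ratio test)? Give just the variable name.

s1

Ratios: row 1 (s1): 7/3 = 7/3; row 2 (s2): entry -2 ≤ 0, skip; row 3 (s3): (59/3)/1 = 59/3; row 4 (s4): entry -1 ≤ 0, skip; row 5 (y): (8/3)/1 = 8/3.
Minimum ratio 7/3 is in the s1 row, so s1 leaves.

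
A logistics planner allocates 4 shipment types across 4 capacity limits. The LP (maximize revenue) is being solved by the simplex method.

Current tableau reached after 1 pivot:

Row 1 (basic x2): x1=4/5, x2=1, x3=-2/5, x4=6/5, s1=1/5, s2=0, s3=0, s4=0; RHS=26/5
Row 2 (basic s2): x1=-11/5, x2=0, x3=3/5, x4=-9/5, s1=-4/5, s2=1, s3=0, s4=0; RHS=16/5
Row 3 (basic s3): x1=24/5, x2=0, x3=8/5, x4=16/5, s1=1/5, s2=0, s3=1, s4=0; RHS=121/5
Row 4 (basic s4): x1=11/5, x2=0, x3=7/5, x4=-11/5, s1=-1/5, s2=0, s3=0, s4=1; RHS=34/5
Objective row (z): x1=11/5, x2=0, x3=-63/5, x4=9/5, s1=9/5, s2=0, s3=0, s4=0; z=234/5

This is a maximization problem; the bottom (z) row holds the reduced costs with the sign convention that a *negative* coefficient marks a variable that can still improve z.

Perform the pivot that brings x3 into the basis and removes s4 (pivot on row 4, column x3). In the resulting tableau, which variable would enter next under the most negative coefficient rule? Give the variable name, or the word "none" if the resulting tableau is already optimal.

Pivot element 7/5. New z-row = old z-row − (-63/5)·(row 4/(7/5)).
Updated z-row coefficients: x1: 22, x2: 0, x3: 0, x4: -18, s1: 0, s2: 0, s3: 0, s4: 9.
The most negative is -18 in column x4, so x4 would enter next.

x4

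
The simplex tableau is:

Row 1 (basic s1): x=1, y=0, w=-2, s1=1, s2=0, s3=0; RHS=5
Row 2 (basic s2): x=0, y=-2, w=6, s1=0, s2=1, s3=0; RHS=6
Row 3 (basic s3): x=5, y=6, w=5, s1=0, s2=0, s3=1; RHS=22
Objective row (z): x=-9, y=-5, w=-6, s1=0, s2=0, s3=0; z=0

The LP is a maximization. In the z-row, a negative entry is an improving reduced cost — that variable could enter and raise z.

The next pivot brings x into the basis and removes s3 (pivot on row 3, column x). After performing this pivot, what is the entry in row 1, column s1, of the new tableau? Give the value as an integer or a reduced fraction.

Pivot element is row 3, column x: 5.
Normalize row 3: new (row 3, s1) = 0/5 = 0.
row 1 ← row 1 − 1·(new row 3): 1 − 1·0 = 1.

1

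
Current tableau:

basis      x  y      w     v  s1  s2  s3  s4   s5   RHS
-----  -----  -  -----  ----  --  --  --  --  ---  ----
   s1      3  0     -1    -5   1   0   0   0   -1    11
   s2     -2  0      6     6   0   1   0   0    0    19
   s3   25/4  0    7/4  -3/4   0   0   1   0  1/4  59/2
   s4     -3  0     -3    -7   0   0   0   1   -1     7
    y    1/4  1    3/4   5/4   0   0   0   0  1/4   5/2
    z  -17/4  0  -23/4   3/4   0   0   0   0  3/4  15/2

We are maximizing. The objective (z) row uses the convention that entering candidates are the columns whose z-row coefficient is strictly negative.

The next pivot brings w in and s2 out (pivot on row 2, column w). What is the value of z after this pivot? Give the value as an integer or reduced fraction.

Minimum ratio for w: 19/6 = 19/6.
z changes by −(z-row coeff of w)·ratio = −(-23/4)·(19/6) = 437/24.
New z = 15/2 + (437/24) = 617/24.

617/24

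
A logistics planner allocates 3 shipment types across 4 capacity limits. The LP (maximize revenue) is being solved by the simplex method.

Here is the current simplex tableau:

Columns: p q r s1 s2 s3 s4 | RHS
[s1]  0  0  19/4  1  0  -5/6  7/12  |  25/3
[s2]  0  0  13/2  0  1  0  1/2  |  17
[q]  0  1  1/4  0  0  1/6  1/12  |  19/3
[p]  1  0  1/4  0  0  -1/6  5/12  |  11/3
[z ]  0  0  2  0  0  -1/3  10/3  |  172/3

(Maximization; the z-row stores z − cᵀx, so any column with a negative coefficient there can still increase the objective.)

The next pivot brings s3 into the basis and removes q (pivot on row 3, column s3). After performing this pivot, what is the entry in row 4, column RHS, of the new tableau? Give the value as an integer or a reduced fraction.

10

Pivot element is row 3, column s3: 1/6.
Normalize row 3: new (row 3, RHS) = (19/3)/(1/6) = 38.
row 4 ← row 4 − (-1/6)·(new row 3): 11/3 − (-1/6)·38 = 10.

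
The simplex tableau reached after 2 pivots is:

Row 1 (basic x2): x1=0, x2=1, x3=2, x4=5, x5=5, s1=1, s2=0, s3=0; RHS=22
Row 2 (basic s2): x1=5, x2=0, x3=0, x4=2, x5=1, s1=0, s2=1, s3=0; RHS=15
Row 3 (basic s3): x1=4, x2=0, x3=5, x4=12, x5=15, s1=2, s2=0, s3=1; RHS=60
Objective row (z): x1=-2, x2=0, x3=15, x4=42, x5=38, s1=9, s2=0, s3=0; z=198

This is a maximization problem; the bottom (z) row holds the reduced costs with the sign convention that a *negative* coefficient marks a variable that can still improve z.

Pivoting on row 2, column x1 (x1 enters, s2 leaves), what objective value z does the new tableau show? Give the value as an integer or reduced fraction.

204

Minimum ratio for x1: 15/5 = 3.
z changes by −(z-row coeff of x1)·ratio = −(-2)·3 = 6.
New z = 198 + 6 = 204.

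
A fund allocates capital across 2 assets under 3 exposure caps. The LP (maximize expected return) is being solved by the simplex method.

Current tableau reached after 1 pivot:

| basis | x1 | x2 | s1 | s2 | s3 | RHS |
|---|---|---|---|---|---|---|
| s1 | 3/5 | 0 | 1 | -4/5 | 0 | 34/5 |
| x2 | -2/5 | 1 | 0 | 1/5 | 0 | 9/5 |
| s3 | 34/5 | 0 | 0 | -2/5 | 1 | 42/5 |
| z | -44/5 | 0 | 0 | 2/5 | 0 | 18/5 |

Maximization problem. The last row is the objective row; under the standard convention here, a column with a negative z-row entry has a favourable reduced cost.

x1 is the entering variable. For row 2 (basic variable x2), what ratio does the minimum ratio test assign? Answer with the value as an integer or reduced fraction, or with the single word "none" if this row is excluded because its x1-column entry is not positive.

The x1 entry in row 2 is -2/5 ≤ 0, so this row gives no ratio.

none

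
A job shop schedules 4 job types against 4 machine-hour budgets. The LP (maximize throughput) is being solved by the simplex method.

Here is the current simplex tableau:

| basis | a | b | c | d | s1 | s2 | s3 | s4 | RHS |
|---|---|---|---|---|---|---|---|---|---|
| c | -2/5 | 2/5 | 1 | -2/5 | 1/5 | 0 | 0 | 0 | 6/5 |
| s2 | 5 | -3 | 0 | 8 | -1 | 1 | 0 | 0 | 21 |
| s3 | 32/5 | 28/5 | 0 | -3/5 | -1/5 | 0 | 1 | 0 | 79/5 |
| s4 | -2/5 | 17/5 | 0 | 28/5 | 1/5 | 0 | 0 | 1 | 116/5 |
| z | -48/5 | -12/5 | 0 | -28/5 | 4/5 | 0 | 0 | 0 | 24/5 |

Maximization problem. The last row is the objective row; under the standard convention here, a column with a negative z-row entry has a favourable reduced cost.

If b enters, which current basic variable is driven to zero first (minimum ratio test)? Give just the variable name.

Ratios: row 1 (c): (6/5)/(2/5) = 3; row 2 (s2): entry -3 ≤ 0, skip; row 3 (s3): (79/5)/(28/5) = 79/28; row 4 (s4): (116/5)/(17/5) = 116/17.
Minimum ratio 79/28 is in the s3 row, so s3 leaves.

s3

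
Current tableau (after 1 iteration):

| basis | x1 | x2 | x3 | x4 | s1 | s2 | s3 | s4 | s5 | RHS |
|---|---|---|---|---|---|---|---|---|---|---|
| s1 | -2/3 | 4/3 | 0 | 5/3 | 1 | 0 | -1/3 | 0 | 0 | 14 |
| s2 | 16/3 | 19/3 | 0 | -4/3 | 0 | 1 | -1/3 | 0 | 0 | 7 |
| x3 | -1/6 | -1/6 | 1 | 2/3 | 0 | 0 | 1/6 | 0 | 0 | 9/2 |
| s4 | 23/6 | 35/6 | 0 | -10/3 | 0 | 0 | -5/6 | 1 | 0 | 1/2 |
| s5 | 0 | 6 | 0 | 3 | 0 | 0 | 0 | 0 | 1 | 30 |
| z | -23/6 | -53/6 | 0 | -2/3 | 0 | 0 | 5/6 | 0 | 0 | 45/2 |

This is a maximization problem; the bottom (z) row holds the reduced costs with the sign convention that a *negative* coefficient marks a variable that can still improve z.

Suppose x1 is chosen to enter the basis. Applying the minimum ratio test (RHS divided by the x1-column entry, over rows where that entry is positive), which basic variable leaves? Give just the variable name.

s4

Ratios: row 1 (s1): entry -2/3 ≤ 0, skip; row 2 (s2): 7/(16/3) = 21/16; row 3 (x3): entry -1/6 ≤ 0, skip; row 4 (s4): (1/2)/(23/6) = 3/23; row 5 (s5): entry 0 ≤ 0, skip.
Minimum ratio 3/23 is in the s4 row, so s4 leaves.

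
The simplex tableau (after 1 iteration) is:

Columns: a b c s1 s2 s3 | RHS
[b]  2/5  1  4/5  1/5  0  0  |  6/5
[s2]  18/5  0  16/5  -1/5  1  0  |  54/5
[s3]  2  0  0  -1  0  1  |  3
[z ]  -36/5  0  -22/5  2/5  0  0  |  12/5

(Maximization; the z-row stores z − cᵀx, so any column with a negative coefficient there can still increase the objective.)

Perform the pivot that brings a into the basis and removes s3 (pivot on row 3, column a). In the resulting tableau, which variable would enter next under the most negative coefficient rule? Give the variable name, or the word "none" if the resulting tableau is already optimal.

Pivot element 2. New z-row = old z-row − (-36/5)·(row 3/2).
Updated z-row coefficients: a: 0, b: 0, c: -22/5, s1: -16/5, s2: 0, s3: 18/5.
The most negative is -22/5 in column c, so c would enter next.

c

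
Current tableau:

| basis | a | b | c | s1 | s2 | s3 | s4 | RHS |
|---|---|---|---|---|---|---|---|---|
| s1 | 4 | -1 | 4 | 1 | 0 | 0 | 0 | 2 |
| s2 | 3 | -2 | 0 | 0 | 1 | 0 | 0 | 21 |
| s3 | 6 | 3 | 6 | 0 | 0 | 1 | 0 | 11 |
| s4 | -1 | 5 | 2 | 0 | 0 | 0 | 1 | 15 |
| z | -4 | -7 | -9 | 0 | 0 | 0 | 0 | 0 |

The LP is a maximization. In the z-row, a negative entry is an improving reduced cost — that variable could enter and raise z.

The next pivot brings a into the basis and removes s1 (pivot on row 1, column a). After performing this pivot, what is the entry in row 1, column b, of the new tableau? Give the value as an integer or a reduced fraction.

Pivot element is row 1, column a: 4.
Normalize row 1: new (row 1, b) = (-1)/4 = -1/4.
Row 1 is the pivot row, so the entry is -1/4.

-1/4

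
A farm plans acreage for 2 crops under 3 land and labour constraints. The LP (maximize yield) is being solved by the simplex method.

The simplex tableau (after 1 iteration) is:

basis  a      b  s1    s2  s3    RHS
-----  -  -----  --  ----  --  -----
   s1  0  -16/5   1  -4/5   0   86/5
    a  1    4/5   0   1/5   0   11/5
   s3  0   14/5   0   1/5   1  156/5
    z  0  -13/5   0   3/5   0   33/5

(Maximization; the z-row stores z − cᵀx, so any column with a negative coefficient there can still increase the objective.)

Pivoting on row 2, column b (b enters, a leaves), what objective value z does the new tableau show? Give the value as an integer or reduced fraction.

Minimum ratio for b: (11/5)/(4/5) = 11/4.
z changes by −(z-row coeff of b)·ratio = −(-13/5)·(11/4) = 143/20.
New z = 33/5 + (143/20) = 55/4.

55/4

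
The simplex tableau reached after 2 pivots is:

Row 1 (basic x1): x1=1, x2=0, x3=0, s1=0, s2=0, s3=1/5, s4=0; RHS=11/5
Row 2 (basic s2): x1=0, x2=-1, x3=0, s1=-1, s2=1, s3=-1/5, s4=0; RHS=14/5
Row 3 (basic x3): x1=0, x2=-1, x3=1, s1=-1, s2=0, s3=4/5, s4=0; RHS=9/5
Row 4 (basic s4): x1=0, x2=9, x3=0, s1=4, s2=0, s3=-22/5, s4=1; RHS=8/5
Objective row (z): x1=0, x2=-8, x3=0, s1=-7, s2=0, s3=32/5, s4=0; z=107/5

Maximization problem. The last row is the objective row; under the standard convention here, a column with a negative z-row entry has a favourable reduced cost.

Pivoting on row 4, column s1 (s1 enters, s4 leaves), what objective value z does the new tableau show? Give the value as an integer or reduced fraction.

121/5

Minimum ratio for s1: (8/5)/4 = 2/5.
z changes by −(z-row coeff of s1)·ratio = −(-7)·(2/5) = 14/5.
New z = 107/5 + (14/5) = 121/5.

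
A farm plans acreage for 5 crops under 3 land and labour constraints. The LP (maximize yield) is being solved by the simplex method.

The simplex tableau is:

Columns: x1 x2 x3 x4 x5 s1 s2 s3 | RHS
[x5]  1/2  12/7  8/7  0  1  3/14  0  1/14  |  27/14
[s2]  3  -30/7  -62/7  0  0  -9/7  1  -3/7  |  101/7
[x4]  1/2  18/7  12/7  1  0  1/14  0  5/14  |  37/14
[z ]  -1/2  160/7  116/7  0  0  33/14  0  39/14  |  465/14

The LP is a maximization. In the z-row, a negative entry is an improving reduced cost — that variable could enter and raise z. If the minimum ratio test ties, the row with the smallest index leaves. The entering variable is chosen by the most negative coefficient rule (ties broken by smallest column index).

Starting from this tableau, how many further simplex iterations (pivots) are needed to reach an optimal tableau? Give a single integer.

pivot: x1 in, x5 out → z = 246/7
No improving column remains; optimal.

1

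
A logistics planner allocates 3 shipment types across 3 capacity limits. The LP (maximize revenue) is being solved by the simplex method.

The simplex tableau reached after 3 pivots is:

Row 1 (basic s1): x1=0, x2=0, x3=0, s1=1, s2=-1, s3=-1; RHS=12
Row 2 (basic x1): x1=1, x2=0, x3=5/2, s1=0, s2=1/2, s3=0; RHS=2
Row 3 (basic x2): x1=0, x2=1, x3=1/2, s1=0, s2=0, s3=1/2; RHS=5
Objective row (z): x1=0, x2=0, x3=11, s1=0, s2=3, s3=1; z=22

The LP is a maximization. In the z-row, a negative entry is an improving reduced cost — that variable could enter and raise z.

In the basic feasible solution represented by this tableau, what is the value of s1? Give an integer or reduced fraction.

s1 is basic (row 1); its value is the RHS of that row: 12.

12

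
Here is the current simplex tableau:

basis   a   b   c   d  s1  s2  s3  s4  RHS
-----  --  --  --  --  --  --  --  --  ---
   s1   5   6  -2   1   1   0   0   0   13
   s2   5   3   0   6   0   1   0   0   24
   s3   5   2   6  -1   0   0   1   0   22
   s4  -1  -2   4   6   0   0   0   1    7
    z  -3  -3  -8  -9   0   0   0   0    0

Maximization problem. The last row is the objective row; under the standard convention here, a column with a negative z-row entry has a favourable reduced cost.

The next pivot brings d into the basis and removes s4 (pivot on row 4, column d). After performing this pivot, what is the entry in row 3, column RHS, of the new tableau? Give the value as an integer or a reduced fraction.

139/6

Pivot element is row 4, column d: 6.
Normalize row 4: new (row 4, RHS) = 7/6 = 7/6.
row 3 ← row 3 − (-1)·(new row 4): 22 − (-1)·(7/6) = 139/6.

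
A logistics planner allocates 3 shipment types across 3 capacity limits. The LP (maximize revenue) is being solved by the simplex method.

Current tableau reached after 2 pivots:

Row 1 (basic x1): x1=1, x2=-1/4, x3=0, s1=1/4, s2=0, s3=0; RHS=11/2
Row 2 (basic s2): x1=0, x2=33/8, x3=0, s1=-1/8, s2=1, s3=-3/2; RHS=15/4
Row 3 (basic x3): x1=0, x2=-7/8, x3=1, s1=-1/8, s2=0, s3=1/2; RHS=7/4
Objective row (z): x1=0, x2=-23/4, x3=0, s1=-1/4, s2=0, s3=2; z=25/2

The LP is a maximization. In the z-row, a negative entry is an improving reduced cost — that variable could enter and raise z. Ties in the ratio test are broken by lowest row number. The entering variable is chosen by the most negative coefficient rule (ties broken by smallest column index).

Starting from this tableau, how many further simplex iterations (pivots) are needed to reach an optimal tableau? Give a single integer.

3

pivot: x2 in, s2 out → z = 195/11
pivot: s1 in, x1 out → z = 111/4
pivot: s3 in, x3 out → z = 40
No improving column remains; optimal.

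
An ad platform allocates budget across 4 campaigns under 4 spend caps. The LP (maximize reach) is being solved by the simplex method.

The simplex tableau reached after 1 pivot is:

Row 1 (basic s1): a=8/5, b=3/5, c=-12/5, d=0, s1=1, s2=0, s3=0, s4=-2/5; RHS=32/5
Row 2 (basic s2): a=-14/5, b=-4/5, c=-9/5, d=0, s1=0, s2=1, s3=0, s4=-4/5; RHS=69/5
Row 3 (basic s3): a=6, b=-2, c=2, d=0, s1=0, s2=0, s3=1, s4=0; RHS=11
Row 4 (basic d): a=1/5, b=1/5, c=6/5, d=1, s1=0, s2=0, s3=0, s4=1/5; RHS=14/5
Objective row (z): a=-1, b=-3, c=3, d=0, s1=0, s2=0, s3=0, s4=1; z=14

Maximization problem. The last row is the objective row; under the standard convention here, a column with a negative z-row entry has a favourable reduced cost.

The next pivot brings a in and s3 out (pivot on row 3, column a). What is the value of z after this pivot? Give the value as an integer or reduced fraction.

Minimum ratio for a: 11/6 = 11/6.
z changes by −(z-row coeff of a)·ratio = −(-1)·(11/6) = 11/6.
New z = 14 + (11/6) = 95/6.

95/6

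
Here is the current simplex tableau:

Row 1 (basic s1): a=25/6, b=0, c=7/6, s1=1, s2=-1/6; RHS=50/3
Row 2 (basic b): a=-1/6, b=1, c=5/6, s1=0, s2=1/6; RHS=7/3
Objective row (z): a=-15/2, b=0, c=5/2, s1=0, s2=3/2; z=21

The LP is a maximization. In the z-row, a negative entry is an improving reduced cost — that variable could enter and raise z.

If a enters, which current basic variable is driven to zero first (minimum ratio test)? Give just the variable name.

s1

Ratios: row 1 (s1): (50/3)/(25/6) = 4; row 2 (b): entry -1/6 ≤ 0, skip.
Minimum ratio 4 is in the s1 row, so s1 leaves.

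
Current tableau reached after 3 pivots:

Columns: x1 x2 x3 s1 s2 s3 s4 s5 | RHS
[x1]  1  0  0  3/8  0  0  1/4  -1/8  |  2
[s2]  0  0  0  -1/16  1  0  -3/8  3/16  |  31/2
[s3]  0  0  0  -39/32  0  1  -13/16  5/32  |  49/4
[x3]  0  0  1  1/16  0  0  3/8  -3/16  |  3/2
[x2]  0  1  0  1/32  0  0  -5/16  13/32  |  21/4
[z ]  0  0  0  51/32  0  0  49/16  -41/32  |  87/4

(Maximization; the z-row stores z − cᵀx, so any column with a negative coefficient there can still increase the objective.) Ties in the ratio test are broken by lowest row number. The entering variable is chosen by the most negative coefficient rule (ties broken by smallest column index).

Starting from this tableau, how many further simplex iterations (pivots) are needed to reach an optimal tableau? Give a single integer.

pivot: s5 in, x2 out → z = 498/13
No improving column remains; optimal.

1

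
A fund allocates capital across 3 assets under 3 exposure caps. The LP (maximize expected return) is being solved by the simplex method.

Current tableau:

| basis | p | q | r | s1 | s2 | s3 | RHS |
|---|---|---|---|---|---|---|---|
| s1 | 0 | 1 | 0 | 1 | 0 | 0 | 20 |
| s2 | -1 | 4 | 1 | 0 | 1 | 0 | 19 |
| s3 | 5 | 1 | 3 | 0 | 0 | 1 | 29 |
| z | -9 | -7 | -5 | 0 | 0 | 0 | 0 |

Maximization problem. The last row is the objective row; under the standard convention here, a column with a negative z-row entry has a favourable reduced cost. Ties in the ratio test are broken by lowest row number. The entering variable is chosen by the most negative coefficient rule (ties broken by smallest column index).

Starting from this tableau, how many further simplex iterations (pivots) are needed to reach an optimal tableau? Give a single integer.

pivot: p in, s3 out → z = 261/5
pivot: q in, s2 out → z = 1741/21
No improving column remains; optimal.

2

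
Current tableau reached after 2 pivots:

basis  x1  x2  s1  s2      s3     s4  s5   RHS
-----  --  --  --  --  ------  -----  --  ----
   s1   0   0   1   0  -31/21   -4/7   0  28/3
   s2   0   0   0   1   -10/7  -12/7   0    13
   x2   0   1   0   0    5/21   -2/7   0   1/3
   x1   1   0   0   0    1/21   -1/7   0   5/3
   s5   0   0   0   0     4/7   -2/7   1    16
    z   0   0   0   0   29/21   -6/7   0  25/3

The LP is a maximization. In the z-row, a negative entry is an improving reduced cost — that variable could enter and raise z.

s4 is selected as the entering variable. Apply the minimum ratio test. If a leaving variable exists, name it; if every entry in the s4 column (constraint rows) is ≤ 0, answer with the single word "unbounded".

unbounded

s4-column entries: row 1: -4/7, row 2: -12/7, row 3: -2/7, row 4: -1/7, row 5: -2/7. All ≤ 0, so s4 can increase without bound; the LP is unbounded in this direction.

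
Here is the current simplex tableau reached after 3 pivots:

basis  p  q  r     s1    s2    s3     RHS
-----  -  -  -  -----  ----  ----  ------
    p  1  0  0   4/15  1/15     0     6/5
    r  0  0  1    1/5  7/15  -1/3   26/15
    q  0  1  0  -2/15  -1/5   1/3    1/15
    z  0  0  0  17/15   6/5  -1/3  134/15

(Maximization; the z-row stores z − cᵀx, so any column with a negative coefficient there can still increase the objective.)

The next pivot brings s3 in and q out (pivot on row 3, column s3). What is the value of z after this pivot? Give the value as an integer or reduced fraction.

Minimum ratio for s3: (1/15)/(1/3) = 1/5.
z changes by −(z-row coeff of s3)·ratio = −(-1/3)·(1/5) = 1/15.
New z = 134/15 + (1/15) = 9.

9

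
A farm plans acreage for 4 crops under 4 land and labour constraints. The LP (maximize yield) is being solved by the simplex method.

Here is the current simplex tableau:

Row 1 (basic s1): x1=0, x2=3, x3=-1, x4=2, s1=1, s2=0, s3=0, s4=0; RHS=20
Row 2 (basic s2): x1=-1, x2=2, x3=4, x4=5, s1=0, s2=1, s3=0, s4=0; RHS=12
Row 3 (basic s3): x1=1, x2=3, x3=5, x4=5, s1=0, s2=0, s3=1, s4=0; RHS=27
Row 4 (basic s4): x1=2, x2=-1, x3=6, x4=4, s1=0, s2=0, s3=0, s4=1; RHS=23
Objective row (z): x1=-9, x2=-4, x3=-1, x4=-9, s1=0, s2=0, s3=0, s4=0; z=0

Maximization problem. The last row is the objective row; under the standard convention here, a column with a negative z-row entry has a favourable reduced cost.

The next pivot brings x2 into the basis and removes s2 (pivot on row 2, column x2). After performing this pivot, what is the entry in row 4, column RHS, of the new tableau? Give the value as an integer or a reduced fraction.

29

Pivot element is row 2, column x2: 2.
Normalize row 2: new (row 2, RHS) = 12/2 = 6.
row 4 ← row 4 − (-1)·(new row 2): 23 − (-1)·6 = 29.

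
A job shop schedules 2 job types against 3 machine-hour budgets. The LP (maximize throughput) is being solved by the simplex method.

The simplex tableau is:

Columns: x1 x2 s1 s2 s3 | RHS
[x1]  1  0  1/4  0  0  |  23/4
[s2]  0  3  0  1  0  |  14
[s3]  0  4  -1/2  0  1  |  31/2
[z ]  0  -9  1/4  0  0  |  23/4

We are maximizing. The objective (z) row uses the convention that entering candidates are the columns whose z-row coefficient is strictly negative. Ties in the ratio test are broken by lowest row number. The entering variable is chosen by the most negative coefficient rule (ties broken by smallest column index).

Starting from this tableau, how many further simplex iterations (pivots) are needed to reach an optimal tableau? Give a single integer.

pivot: x2 in, s3 out → z = 325/8
pivot: s1 in, s2 out → z = 277/6
No improving column remains; optimal.

2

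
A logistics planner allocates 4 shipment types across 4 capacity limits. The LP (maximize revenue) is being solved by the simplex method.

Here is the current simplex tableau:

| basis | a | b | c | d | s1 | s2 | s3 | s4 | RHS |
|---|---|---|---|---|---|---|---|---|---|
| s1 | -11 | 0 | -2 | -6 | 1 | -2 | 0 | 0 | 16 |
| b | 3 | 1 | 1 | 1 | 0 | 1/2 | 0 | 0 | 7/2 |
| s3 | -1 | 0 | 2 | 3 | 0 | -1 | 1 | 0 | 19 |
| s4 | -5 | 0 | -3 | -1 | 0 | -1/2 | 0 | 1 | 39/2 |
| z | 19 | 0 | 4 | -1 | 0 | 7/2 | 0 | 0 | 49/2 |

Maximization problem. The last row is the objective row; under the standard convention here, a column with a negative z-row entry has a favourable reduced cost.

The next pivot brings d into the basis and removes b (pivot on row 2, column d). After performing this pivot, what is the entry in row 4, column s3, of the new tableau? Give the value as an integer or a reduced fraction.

0

Pivot element is row 2, column d: 1.
Normalize row 2: new (row 2, s3) = 0/1 = 0.
row 4 ← row 4 − (-1)·(new row 2): 0 − (-1)·0 = 0.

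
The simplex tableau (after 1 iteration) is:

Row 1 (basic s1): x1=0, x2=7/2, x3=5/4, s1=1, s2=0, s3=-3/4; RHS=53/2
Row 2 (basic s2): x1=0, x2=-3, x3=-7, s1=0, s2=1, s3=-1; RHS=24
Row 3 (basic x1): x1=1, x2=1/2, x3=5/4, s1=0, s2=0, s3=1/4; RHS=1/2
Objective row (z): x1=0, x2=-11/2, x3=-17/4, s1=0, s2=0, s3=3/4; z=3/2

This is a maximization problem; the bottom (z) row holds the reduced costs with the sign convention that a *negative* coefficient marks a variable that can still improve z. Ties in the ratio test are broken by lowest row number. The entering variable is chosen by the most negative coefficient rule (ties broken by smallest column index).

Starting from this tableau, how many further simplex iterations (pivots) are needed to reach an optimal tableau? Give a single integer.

pivot: x2 in, x1 out → z = 7
No improving column remains; optimal.

1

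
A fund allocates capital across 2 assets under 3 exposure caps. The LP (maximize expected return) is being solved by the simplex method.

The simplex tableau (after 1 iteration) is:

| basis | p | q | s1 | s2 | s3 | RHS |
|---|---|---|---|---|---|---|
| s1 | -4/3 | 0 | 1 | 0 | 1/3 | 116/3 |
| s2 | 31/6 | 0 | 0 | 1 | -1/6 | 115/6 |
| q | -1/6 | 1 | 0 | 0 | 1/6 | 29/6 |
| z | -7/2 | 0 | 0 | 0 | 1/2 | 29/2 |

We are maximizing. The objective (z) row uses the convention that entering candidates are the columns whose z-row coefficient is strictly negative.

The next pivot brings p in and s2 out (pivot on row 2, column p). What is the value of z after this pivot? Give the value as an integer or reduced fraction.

852/31

Minimum ratio for p: (115/6)/(31/6) = 115/31.
z changes by −(z-row coeff of p)·ratio = −(-7/2)·(115/31) = 805/62.
New z = 29/2 + (805/62) = 852/31.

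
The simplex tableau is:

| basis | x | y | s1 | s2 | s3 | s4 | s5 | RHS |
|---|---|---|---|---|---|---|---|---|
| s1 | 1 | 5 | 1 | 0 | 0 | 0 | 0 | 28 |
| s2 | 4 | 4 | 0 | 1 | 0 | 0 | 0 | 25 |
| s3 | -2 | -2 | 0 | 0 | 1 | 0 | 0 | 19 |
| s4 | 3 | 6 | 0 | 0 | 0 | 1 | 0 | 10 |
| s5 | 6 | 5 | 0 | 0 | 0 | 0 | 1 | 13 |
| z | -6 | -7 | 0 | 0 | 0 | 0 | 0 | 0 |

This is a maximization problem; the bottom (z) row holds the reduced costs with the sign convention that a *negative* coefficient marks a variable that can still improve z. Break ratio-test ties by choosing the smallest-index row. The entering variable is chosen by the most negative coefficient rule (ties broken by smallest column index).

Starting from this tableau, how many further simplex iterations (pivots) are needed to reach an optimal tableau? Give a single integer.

pivot: y in, s4 out → z = 35/3
pivot: x in, s5 out → z = 15
No improving column remains; optimal.

2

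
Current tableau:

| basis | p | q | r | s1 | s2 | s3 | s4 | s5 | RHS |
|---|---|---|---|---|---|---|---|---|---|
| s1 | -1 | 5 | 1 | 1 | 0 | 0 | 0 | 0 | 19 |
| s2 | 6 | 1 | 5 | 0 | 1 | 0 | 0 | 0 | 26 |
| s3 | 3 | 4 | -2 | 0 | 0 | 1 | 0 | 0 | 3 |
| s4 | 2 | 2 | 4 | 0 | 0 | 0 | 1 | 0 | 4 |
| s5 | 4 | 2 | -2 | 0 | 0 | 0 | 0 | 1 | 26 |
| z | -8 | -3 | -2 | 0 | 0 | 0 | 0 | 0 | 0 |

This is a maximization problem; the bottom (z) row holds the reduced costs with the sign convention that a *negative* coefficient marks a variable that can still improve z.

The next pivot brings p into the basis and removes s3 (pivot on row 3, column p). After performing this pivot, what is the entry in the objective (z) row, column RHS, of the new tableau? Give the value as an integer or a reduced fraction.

Pivot element is row 3, column p: 3.
Normalize row 3: new (row 3, RHS) = 3/3 = 1.
z-row ← z-row − (-8)·(new row 3): 0 − (-8)·1 = 8.

8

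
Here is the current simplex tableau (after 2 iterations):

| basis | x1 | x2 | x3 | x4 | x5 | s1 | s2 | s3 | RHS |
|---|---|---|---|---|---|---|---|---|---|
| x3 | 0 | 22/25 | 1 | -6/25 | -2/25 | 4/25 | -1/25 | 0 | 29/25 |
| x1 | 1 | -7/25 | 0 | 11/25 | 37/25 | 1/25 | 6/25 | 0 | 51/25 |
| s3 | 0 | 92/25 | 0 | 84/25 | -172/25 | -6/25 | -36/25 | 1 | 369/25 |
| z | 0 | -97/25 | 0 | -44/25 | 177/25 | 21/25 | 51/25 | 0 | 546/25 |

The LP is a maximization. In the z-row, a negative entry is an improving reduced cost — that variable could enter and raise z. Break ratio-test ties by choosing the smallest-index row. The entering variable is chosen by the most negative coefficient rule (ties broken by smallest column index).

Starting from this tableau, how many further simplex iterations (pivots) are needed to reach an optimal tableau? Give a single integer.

2

pivot: x2 in, x3 out → z = 593/22
pivot: x4 in, s3 out → z = 1601/48
No improving column remains; optimal.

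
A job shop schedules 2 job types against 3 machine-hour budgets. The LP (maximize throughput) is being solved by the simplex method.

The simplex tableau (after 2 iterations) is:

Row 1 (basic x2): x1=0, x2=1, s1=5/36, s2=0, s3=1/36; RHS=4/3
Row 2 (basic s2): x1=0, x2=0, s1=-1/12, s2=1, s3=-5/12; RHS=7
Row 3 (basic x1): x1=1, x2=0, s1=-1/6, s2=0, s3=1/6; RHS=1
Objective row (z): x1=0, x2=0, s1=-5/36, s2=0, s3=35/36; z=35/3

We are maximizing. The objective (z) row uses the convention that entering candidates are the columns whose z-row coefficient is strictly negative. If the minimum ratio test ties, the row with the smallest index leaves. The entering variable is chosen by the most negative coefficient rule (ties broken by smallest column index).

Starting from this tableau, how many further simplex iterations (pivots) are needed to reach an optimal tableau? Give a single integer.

1

pivot: s1 in, x2 out → z = 13
No improving column remains; optimal.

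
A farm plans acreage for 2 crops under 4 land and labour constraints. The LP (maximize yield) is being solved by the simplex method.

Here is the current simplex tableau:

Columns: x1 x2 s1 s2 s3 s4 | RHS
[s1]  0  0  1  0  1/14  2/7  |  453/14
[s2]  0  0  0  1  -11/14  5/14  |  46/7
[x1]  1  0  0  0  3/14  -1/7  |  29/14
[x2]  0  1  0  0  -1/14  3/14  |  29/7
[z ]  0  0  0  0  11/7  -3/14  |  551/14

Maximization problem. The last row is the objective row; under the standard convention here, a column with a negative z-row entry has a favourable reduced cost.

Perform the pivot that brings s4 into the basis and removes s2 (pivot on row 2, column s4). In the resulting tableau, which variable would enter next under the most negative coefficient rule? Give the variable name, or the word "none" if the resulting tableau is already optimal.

none

Pivot element 5/14. New z-row = old z-row − (-3/14)·(row 2/(5/14)).
Updated z-row coefficients: x1: 0, x2: 0, s1: 0, s2: 3/5, s3: 11/10, s4: 0.
No coefficient is strictly negative; the tableau after this pivot is optimal.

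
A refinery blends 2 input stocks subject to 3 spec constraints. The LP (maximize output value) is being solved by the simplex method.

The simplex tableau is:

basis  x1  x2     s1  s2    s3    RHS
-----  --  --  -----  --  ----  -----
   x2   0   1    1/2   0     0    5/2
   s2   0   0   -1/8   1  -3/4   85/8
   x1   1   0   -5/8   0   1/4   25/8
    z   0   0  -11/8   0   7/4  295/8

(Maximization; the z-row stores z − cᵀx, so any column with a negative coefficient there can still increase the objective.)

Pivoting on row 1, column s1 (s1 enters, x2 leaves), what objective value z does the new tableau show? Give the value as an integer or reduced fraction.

Minimum ratio for s1: (5/2)/(1/2) = 5.
z changes by −(z-row coeff of s1)·ratio = −(-11/8)·5 = 55/8.
New z = 295/8 + (55/8) = 175/4.

175/4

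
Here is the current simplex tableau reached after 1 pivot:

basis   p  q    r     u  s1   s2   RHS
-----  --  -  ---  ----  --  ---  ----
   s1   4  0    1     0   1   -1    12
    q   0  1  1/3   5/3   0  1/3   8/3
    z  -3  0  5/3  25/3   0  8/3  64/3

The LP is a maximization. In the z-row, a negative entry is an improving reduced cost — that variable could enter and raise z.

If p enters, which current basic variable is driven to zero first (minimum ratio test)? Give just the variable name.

Ratios: row 1 (s1): 12/4 = 3; row 2 (q): entry 0 ≤ 0, skip.
Minimum ratio 3 is in the s1 row, so s1 leaves.

s1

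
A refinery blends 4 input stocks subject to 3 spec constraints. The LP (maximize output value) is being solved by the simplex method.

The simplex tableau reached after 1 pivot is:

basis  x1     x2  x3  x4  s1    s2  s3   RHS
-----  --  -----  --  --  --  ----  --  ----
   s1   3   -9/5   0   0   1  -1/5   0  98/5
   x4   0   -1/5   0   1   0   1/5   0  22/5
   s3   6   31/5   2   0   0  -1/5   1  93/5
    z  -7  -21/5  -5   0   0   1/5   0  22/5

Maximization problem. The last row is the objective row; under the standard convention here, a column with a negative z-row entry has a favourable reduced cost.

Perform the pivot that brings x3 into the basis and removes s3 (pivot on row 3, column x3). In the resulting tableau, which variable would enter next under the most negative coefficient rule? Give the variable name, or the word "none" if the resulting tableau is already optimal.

s2

Pivot element 2. New z-row = old z-row − (-5)·(row 3/2).
Updated z-row coefficients: x1: 8, x2: 113/10, x3: 0, x4: 0, s1: 0, s2: -3/10, s3: 5/2.
The most negative is -3/10 in column s2, so s2 would enter next.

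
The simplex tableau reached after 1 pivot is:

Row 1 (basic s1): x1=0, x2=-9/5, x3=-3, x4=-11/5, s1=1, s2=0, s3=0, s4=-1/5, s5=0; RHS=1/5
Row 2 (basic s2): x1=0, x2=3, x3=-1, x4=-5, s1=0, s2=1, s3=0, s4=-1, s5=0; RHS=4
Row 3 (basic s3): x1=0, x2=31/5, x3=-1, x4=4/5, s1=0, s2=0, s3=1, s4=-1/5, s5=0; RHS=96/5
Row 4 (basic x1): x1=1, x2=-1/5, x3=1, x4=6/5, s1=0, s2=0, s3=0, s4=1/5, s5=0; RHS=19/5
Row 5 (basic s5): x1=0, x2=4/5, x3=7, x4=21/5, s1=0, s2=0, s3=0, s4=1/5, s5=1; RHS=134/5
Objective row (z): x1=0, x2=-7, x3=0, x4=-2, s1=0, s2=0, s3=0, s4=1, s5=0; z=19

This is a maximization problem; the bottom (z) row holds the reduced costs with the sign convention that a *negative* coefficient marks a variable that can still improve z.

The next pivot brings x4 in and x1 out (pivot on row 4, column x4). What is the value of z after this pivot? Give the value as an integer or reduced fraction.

76/3

Minimum ratio for x4: (19/5)/(6/5) = 19/6.
z changes by −(z-row coeff of x4)·ratio = −(-2)·(19/6) = 19/3.
New z = 19 + (19/3) = 76/3.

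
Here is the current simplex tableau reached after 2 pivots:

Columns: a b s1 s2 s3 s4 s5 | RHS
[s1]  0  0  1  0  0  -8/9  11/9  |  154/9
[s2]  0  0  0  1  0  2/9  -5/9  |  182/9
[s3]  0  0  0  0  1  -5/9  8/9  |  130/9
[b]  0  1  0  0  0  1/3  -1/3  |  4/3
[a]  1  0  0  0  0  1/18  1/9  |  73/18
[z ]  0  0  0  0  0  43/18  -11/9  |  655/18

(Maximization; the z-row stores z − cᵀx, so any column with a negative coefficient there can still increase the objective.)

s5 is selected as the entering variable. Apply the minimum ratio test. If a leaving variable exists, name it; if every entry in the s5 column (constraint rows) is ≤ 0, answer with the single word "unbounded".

s1

Ratios: row 1 (s1): (154/9)/(11/9) = 14; row 2 (s2): entry -5/9 ≤ 0, skip; row 3 (s3): (130/9)/(8/9) = 65/4; row 4 (b): entry -1/3 ≤ 0, skip; row 5 (a): (73/18)/(1/9) = 73/2.
Minimum ratio is in the s1 row, so s1 leaves.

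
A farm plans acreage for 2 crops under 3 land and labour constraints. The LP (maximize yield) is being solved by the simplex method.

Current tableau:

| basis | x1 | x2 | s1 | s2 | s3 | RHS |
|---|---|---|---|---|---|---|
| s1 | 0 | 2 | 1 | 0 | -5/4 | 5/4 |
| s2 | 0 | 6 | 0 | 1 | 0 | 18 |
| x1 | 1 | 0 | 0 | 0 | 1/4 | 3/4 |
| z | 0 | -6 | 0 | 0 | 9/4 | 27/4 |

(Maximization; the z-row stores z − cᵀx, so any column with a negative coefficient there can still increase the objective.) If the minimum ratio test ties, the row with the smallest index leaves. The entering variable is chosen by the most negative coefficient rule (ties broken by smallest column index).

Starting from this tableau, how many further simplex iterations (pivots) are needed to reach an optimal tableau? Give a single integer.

2

pivot: x2 in, s1 out → z = 21/2
pivot: s3 in, x1 out → z = 15
No improving column remains; optimal.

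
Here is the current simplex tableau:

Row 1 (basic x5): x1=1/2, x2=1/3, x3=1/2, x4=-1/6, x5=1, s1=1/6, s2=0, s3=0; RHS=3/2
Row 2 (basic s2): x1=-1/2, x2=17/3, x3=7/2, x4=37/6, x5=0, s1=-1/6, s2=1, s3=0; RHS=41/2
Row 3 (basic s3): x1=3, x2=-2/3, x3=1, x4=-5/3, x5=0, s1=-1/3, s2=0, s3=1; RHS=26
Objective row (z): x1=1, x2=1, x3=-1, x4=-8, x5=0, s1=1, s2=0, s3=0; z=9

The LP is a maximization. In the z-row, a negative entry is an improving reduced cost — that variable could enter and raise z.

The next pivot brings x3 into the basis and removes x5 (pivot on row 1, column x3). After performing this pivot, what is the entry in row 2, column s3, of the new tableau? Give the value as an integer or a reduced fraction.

Pivot element is row 1, column x3: 1/2.
Normalize row 1: new (row 1, s3) = 0/(1/2) = 0.
row 2 ← row 2 − (7/2)·(new row 1): 0 − (7/2)·0 = 0.

0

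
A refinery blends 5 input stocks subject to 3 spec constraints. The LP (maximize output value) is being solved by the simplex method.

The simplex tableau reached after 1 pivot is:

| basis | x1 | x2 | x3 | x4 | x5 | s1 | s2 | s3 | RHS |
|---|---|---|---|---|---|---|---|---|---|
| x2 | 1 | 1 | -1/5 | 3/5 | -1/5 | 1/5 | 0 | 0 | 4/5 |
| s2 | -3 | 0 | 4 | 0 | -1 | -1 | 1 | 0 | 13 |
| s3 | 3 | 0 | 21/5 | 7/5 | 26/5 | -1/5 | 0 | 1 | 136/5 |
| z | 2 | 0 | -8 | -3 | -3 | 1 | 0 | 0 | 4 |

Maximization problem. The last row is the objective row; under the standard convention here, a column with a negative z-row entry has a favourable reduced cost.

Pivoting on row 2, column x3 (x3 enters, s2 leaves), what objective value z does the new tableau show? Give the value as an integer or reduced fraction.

30

Minimum ratio for x3: 13/4 = 13/4.
z changes by −(z-row coeff of x3)·ratio = −(-8)·(13/4) = 26.
New z = 4 + 26 = 30.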